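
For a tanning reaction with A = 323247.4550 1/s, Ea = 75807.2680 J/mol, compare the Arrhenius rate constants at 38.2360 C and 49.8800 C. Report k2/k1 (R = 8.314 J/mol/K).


T1 = 38.2360 + 273.15 = 311.3860 K; T2 = 49.8800 + 273.15 = 323.0300 K
k1 = A * exp(-Ea/(R*T1)) = 323247.4550 * exp(-75807.2680/(8.314*311.3860)) = 6.2015e-08 1/s
k2 = A * exp(-Ea/(R*T2)) = 323247.4550 * exp(-75807.2680/(8.314*323.0300)) = 1.7819e-07 1/s
k2/k1 = 1.7819e-07 / 6.2015e-08 = 2.8734


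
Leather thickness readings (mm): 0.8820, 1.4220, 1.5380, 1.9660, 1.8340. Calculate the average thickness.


Formula: Average = sum / n
Substituting: Average = 7.6420 / 5
Result: 1.5284 mm


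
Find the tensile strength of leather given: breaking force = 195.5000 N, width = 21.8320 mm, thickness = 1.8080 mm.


Formula: TS = force / (width * thickness)
Substituting: TS = 195.5000 / (21.8320 * 1.8080)
Result: 4.9528 N/mm^2


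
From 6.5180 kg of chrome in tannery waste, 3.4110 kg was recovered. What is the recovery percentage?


Formula: Recovery = recovered / input * 100
Substituting: Recovery = 3.4110 / 6.5180 * 100
Result: 52.3320 %


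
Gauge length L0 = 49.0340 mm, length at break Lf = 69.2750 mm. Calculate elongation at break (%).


Formula: Elongation = (Lf - L0) / L0 * 100
Substituting: Elongation = (69.2750 - 49.0340) / 49.0340 * 100
Result: 41.2795 %


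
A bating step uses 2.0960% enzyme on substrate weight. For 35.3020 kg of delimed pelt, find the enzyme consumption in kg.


Formula: Enzyme = substrate * pct / 100
Substituting: Enzyme = 35.3020 * 2.0960 / 100
Result: 0.7399 kg


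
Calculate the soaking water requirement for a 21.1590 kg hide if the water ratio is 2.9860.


Formula: Water = hide_weight * ratio
Substituting: Water = 21.1590 * 2.9860
Result: 63.1808 kg


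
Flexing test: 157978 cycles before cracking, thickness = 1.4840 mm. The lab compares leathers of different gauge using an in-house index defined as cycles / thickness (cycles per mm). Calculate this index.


Formula: Index = cycles / thickness
Substituting: Index = 157978 / 1.4840
Result: 106454.1779 cycles/mm


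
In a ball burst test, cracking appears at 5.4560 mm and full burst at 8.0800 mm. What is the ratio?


Formula: Ratio = crack / burst
Substituting: Ratio = 5.4560 / 8.0800
Result: 0.6752


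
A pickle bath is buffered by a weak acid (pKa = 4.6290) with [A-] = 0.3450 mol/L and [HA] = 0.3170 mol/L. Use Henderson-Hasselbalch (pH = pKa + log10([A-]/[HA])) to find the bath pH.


ratio = [A-] / [HA] = 0.3450 / 0.3170 = 1.0883
log10(ratio) = 0.0367598
pH = pKa + log10(ratio) = 4.6290 + 0.0367598 = 4.6658


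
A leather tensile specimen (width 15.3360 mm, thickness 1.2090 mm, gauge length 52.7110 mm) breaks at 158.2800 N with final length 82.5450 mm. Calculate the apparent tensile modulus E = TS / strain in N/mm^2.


TS = F / (w * t) = 158.2800 / (15.3360 * 1.2090) = 8.5367 N/mm^2
strain = (Lf - L0) / L0 = (82.5450 - 52.7110) / 52.7110 = 0.5660
E = TS / strain = 8.5367 / 0.5660 = 15.0826 N/mm^2


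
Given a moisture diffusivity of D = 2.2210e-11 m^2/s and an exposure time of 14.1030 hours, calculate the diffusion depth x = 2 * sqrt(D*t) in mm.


t = 14.1030 hr * 3600 = 50770.8000 s
D * t = 2.2210e-11 * 50770.8000 = 1.1276e-06
x = 2 * sqrt(D*t) = 2 * sqrt(1.1276e-06) = 0.00212379 m = 2.1238 mm


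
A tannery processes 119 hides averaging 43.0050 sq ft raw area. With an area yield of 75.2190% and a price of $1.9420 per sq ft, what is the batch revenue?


Raw_total = N * avg_area = 119 * 43.0050 = 5117.5950 sq ft
Finished = Raw_total * yield / 100 = 5117.5950 * 75.2190 / 100 = 3849.4038 sq ft
Value = Finished * price = 3849.4038 * 1.9420 = 7475.5421 $


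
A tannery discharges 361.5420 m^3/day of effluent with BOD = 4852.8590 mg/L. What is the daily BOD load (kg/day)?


Formula: BOD_load = volume * conc / 1000
Substituting: BOD_load = 361.5420 * 4852.8590 / 1000
Result: 1754.5123 kg/day


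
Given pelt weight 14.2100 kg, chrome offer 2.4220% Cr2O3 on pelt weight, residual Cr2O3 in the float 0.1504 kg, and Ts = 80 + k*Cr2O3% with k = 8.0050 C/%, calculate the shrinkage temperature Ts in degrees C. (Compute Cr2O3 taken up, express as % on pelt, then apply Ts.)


Offered = pelt * offer_pct / 100 = 14.2100 * 2.4220 / 100 = 0.3442 kg
Uptake = offered - residual = 0.3442 - 0.1504 = 0.1938 kg
Cr2O3% on pelt = uptake / pelt * 100 = 0.1938 / 14.2100 * 100 = 1.3636 %
Ts = 80 + k * Cr2O3% = 80 + 8.0050 * 1.3636 = 90.9155 C


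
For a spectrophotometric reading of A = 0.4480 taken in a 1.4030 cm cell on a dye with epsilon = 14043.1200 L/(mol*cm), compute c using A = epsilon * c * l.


Formula: c = A / (epsilon * l)
Substituting: c = 0.4480 / (14043.1200 * 1.4030)
Result: 2.2738e-05 mol/L


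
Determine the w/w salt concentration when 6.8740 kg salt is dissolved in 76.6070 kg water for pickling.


Formula: Conc = salt / (water + salt) * 100
Substituting: Conc = 6.8740 / (76.6070 + 6.8740) * 100
Result: 8.2342 %


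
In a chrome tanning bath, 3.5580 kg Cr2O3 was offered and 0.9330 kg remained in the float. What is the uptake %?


Formula: Uptake = (offered - residual) / offered * 100
Substituting: Uptake = (3.5580 - 0.9330) / 3.5580 * 100
Result: 73.7774 %


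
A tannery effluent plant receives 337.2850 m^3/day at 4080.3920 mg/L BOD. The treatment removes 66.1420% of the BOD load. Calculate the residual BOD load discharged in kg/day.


Load_in = volume * conc / 1000 = 337.2850 * 4080.3920 / 1000 = 1376.2550 kg/day
Removed = Load_in * eff / 100 = 1376.2550 * 66.1420 / 100 = 910.2826 kg/day
Load_out = Load_in - Removed = 1376.2550 - 910.2826 = 465.9724 kg/day


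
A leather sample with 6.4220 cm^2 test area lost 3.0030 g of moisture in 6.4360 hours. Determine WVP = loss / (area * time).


Formula: WVP = loss / (area * time)
Substituting: WVP = 3.0030 / (6.4220 * 6.4360)
Result: 0.0726556 g/(cm^2*hr)


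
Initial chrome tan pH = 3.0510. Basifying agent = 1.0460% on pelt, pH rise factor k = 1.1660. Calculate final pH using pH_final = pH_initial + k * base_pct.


Formula: pH_final = pH_initial + k * base_pct
Substituting: pH_final = 3.0510 + 1.1660 * 1.0460
Result: 4.2706


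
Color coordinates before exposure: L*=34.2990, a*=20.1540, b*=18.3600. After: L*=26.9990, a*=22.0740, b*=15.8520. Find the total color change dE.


dL = -7.3000, da = 1.9200, db = -2.5080
dE = sqrt((-7.3000)^2 + 1.9200^2 + (-2.5080)^2) = 7.9540


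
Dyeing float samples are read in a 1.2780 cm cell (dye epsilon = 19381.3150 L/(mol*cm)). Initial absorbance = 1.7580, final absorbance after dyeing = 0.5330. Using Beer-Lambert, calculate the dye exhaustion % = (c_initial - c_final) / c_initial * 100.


c_initial = A_i / (epsilon * l) = 1.7580 / (19381.3150 * 1.2780) = 7.0975e-05 mol/L
c_final = A_f / (epsilon * l) = 0.5330 / (19381.3150 * 1.2780) = 2.1519e-05 mol/L
Exhaustion = (c_initial - c_final) / c_initial * 100 = (7.0975e-05 - 2.1519e-05) / 7.0975e-05 * 100 = 69.6815 %


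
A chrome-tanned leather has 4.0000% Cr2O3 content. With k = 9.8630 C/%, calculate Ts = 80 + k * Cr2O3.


Formula: Ts = 80 + k * Cr2O3
Substituting: Ts = 80 + 9.8630 * 4.0000
Result: 119.4520 C


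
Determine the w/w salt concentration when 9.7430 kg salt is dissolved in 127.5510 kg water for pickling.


Formula: Conc = salt / (water + salt) * 100
Substituting: Conc = 9.7430 / (127.5510 + 9.7430) * 100
Result: 7.0964 %


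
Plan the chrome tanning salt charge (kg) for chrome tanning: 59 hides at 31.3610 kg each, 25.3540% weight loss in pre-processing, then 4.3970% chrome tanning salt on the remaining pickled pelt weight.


Total_raw = N * avg_wt = 59 * 31.3610 = 1850.2990 kg
Substrate = Total_raw * (1 - loss/100) = 1850.2990 * (1 - 25.3540/100) = 1381.1742 kg
Chrome = Substrate * pct / 100 = 1381.1742 * 4.3970 / 100 = 60.7302 kg


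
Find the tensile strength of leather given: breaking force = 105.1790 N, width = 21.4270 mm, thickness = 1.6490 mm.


Formula: TS = force / (width * thickness)
Substituting: TS = 105.1790 / (21.4270 * 1.6490)
Result: 2.9768 N/mm^2


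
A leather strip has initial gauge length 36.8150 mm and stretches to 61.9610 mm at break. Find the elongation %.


Formula: Elongation = (Lf - L0) / L0 * 100
Substituting: Elongation = (61.9610 - 36.8150) / 36.8150 * 100
Result: 68.3037 %


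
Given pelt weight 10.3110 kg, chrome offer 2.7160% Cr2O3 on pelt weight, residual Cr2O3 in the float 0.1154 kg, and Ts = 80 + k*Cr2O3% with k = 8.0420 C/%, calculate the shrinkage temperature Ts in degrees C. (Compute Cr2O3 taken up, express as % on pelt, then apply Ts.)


Offered = pelt * offer_pct / 100 = 10.3110 * 2.7160 / 100 = 0.2800 kg
Uptake = offered - residual = 0.2800 - 0.1154 = 0.1646 kg
Cr2O3% on pelt = uptake / pelt * 100 = 0.1646 / 10.3110 * 100 = 1.5968 %
Ts = 80 + k * Cr2O3% = 80 + 8.0420 * 1.5968 = 92.8415 C


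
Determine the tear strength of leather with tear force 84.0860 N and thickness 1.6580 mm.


Formula: Tear strength = force / thickness
Substituting: Tear strength = 84.0860 / 1.6580
Result: 50.7153 N/mm


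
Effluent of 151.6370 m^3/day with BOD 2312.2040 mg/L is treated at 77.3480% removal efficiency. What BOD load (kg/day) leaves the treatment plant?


Load_in = volume * conc / 1000 = 151.6370 * 2312.2040 / 1000 = 350.6157 kg/day
Removed = Load_in * eff / 100 = 350.6157 * 77.3480 / 100 = 271.1942 kg/day
Load_out = Load_in - Removed = 350.6157 - 271.1942 = 79.4215 kg/day


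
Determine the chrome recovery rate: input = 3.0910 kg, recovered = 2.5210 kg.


Formula: Recovery = recovered / input * 100
Substituting: Recovery = 2.5210 / 3.0910 * 100
Result: 81.5594 %


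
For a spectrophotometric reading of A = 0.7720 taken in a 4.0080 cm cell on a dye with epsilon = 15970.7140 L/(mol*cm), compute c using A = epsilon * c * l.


Formula: c = A / (epsilon * l)
Substituting: c = 0.7720 / (15970.7140 * 4.0080)
Result: 1.2060e-05 mol/L


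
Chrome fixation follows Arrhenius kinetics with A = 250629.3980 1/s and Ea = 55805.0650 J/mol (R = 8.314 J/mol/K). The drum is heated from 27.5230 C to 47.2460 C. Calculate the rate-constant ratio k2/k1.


T1 = 27.5230 + 273.15 = 300.6730 K; T2 = 47.2460 + 273.15 = 320.3960 K
k1 = A * exp(-Ea/(R*T1)) = 250629.3980 * exp(-55805.0650/(8.314*300.6730)) = 5.0571e-05 1/s
k2 = A * exp(-Ea/(R*T2)) = 250629.3980 * exp(-55805.0650/(8.314*320.3960)) = 1.9986e-04 1/s
k2/k1 = 1.9986e-04 / 5.0571e-05 = 3.9520


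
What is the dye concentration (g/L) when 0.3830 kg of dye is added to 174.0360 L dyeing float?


Formula: Conc = dye_mass(kg) / volume(L) * 1000
Substituting: Conc = 0.3830 / 174.0360 * 1000
Result: 2.2007 g/L


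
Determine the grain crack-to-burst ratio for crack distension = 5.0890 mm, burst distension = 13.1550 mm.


Formula: Ratio = crack / burst
Substituting: Ratio = 5.0890 / 13.1550
Result: 0.3868


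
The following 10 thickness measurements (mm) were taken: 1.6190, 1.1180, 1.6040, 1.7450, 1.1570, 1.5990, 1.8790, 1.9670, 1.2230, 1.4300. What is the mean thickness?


Formula: Average = sum / n
Substituting: Average = 15.3410 / 10
Result: 1.5341 mm


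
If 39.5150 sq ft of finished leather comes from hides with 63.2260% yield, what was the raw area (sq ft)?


Formula: raw = finished * 100 / yield
Substituting: raw = 39.5150 * 100 / 63.2260
Result: 62.4980 sq ft


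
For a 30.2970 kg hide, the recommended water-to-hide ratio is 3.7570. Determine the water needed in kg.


Formula: Water = hide_weight * ratio
Substituting: Water = 30.2970 * 3.7570
Result: 113.8258 kg


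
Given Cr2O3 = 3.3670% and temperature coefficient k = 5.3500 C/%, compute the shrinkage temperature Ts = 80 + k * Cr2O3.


Formula: Ts = 80 + k * Cr2O3
Substituting: Ts = 80 + 5.3500 * 3.3670
Result: 98.0135 C


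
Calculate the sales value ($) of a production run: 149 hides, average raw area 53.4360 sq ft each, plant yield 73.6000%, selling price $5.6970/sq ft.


Raw_total = N * avg_area = 149 * 53.4360 = 7961.9640 sq ft
Finished = Raw_total * yield / 100 = 7961.9640 * 73.6000 / 100 = 5860.0055 sq ft
Value = Finished * price = 5860.0055 * 5.6970 = 33384.4514 $


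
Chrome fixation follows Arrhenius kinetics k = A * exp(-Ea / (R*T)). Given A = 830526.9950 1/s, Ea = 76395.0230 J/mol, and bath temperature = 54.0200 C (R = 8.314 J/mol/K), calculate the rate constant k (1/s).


T_K = T_C + 273.15 = 54.0200 + 273.15 = 327.1700 K
exponent = -Ea / (R * T_K) = -76395.0230 / (8.314 * 327.1700) = -28.0855
k = A * exp(exponent) = 830526.9950 * exp(-28.0855) = 5.2722e-07 1/s


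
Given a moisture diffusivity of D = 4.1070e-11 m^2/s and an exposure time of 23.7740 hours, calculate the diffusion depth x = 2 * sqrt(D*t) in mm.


t = 23.7740 hr * 3600 = 85586.4000 s
D * t = 4.1070e-11 * 85586.4000 = 3.5150e-06
x = 2 * sqrt(D*t) = 2 * sqrt(3.5150e-06) = 0.00374968 m = 3.7497 mm


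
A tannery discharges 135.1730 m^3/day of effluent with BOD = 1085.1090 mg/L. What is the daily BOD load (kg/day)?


Formula: BOD_load = volume * conc / 1000
Substituting: BOD_load = 135.1730 * 1085.1090 / 1000
Result: 146.6774 kg/day


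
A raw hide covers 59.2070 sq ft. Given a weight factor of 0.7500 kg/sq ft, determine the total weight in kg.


Formula: Weight = area * weight_per_sqft
Substituting: Weight = 59.2070 * 0.7500
Result: 44.4053 kg


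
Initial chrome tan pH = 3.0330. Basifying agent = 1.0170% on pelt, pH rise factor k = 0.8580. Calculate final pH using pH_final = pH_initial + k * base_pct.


Formula: pH_final = pH_initial + k * base_pct
Substituting: pH_final = 3.0330 + 0.8580 * 1.0170
Result: 3.9056


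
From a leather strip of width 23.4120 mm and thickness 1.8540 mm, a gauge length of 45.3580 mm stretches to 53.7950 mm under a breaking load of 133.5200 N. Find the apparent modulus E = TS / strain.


TS = F / (w * t) = 133.5200 / (23.4120 * 1.8540) = 3.0761 N/mm^2
strain = (Lf - L0) / L0 = (53.7950 - 45.3580) / 45.3580 = 0.1860
E = TS / strain = 3.0761 / 0.1860 = 16.5373 N/mm^2


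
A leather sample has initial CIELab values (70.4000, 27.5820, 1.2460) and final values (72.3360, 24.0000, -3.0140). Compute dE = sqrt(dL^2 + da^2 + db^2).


dL = 1.9360, da = -3.5820, db = -4.2600
dE = sqrt(1.9360^2 + (-3.5820)^2 + (-4.2600)^2) = 5.8929


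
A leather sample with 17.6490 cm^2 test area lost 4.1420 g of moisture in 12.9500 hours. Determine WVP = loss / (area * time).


Formula: WVP = loss / (area * time)
Substituting: WVP = 4.1420 / (17.6490 * 12.9500)
Result: 0.0181226 g/(cm^2*hr)


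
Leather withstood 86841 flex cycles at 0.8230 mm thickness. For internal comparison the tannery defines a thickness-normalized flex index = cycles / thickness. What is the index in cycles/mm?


Formula: Index = cycles / thickness
Substituting: Index = 86841 / 0.8230
Result: 105517.6185 cycles/mm


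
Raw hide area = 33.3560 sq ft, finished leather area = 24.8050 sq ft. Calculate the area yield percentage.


Formula: Yield = finished / raw * 100
Substituting: Yield = 24.8050 / 33.3560 * 100
Result: 74.3644 %


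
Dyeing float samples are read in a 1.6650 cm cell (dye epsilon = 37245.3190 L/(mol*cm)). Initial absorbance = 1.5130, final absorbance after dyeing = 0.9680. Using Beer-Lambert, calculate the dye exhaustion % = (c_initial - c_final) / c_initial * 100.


c_initial = A_i / (epsilon * l) = 1.5130 / (37245.3190 * 1.6650) = 2.4398e-05 mol/L
c_final = A_f / (epsilon * l) = 0.9680 / (37245.3190 * 1.6650) = 1.5610e-05 mol/L
Exhaustion = (c_initial - c_final) / c_initial * 100 = (2.4398e-05 - 1.5610e-05) / 2.4398e-05 * 100 = 36.0212 %


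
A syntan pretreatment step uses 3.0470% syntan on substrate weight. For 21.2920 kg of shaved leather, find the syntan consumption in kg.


Formula: Syntan = substrate * pct / 100
Substituting: Syntan = 21.2920 * 3.0470 / 100
Result: 0.6488 kg


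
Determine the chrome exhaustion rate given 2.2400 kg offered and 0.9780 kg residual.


Formula: Uptake = (offered - residual) / offered * 100
Substituting: Uptake = (2.2400 - 0.9780) / 2.2400 * 100
Result: 56.3393 %


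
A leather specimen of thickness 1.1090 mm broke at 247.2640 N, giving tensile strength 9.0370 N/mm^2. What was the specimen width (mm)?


Formula: w = F / (TS * t)
Substituting: w = 247.2640 / (9.0370 * 1.1090)
Result: 24.6720 mm


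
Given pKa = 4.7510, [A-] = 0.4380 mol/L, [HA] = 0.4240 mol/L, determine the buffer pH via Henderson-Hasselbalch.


ratio = [A-] / [HA] = 0.4380 / 0.4240 = 1.0330
log10(ratio) = 0.0141083
pH = pKa + log10(ratio) = 4.7510 + 0.0141083 = 4.7651


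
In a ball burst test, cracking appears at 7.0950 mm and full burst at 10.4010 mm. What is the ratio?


Formula: Ratio = crack / burst
Substituting: Ratio = 7.0950 / 10.4010
Result: 0.6821


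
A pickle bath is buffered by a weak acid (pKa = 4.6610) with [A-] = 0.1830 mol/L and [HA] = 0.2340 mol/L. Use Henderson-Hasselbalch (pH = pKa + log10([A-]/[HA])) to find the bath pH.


ratio = [A-] / [HA] = 0.1830 / 0.2340 = 0.7821
log10(ratio) = -0.1068
pH = pKa + log10(ratio) = 4.6610 - 0.1068 = 4.5542


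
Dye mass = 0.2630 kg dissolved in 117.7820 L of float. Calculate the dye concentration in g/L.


Formula: Conc = dye_mass(kg) / volume(L) * 1000
Substituting: Conc = 0.2630 / 117.7820 * 1000
Result: 2.2329 g/L


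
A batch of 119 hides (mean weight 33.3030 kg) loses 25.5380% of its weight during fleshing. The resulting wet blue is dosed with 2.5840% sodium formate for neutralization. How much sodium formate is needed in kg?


Total_raw = N * avg_wt = 119 * 33.3030 = 3963.0570 kg
Substrate = Total_raw * (1 - loss/100) = 3963.0570 * (1 - 25.5380/100) = 2950.9715 kg
Neutralizer = Substrate * pct / 100 = 2950.9715 * 2.5840 / 100 = 76.2531 kg


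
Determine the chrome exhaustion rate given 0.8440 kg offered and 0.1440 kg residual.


Formula: Uptake = (offered - residual) / offered * 100
Substituting: Uptake = (0.8440 - 0.1440) / 0.8440 * 100
Result: 82.9384 %


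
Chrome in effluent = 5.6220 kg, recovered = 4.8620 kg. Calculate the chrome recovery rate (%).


Formula: Recovery = recovered / input * 100
Substituting: Recovery = 4.8620 / 5.6220 * 100
Result: 86.4817 %


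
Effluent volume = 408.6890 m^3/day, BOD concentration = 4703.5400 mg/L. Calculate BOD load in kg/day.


Formula: BOD_load = volume * conc / 1000
Substituting: BOD_load = 408.6890 * 4703.5400 / 1000
Result: 1922.2851 kg/day


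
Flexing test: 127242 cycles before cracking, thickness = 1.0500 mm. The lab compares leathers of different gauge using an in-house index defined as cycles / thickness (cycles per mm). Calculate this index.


Formula: Index = cycles / thickness
Substituting: Index = 127242 / 1.0500
Result: 121182.8571 cycles/mm


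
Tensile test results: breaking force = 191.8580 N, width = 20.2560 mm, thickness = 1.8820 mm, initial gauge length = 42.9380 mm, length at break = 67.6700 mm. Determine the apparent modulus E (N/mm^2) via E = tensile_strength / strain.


TS = F / (w * t) = 191.8580 / (20.2560 * 1.8820) = 5.0328 N/mm^2
strain = (Lf - L0) / L0 = (67.6700 - 42.9380) / 42.9380 = 0.5760
E = TS / strain = 5.0328 / 0.5760 = 8.7375 N/mm^2


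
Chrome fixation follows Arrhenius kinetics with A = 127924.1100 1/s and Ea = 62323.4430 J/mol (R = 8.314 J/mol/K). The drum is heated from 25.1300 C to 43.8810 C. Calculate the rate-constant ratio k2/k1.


T1 = 25.1300 + 273.15 = 298.2800 K; T2 = 43.8810 + 273.15 = 317.0310 K
k1 = A * exp(-Ea/(R*T1)) = 127924.1100 * exp(-62323.4430/(8.314*298.2800)) = 1.5578e-06 1/s
k2 = A * exp(-Ea/(R*T2)) = 127924.1100 * exp(-62323.4430/(8.314*317.0310)) = 6.8873e-06 1/s
k2/k1 = 6.8873e-06 / 1.5578e-06 = 4.4212


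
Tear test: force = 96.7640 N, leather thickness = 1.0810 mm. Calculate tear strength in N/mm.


Formula: Tear strength = force / thickness
Substituting: Tear strength = 96.7640 / 1.0810
Result: 89.5134 N/mm


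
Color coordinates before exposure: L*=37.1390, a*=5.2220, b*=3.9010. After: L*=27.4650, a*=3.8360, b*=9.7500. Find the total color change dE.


dL = -9.6740, da = -1.3860, db = 5.8490
dE = sqrt((-9.6740)^2 + (-1.3860)^2 + 5.8490^2) = 11.3894


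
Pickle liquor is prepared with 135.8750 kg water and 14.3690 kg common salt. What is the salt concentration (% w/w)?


Formula: Conc = salt / (water + salt) * 100
Substituting: Conc = 14.3690 / (135.8750 + 14.3690) * 100
Result: 9.5638 %


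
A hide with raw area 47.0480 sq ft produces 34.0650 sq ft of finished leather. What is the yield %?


Formula: Yield = finished / raw * 100
Substituting: Yield = 34.0650 / 47.0480 * 100
Result: 72.4048 %


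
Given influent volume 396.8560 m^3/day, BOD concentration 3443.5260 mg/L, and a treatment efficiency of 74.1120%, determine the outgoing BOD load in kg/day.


Load_in = volume * conc / 1000 = 396.8560 * 3443.5260 / 1000 = 1366.5840 kg/day
Removed = Load_in * eff / 100 = 1366.5840 * 74.1120 / 100 = 1012.8027 kg/day
Load_out = Load_in - Removed = 1366.5840 - 1012.8027 = 353.7813 kg/day


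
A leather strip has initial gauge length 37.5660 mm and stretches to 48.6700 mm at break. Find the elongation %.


Formula: Elongation = (Lf - L0) / L0 * 100
Substituting: Elongation = (48.6700 - 37.5660) / 37.5660 * 100
Result: 29.5586 %


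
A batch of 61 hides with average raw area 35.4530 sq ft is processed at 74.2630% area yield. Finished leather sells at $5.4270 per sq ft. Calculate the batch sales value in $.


Raw_total = N * avg_area = 61 * 35.4530 = 2162.6330 sq ft
Finished = Raw_total * yield / 100 = 2162.6330 * 74.2630 / 100 = 1606.0361 sq ft
Value = Finished * price = 1606.0361 * 5.4270 = 8715.9582 $


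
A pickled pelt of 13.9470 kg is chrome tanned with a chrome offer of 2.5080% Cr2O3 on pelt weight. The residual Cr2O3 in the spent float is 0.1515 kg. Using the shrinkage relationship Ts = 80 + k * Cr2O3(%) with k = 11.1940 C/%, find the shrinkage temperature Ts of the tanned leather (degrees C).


Offered = pelt * offer_pct / 100 = 13.9470 * 2.5080 / 100 = 0.3498 kg
Uptake = offered - residual = 0.3498 - 0.1515 = 0.1983 kg
Cr2O3% on pelt = uptake / pelt * 100 = 0.1983 / 13.9470 * 100 = 1.4217 %
Ts = 80 + k * Cr2O3% = 80 + 11.1940 * 1.4217 = 95.9150 C


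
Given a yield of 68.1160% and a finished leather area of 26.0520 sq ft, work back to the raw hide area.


Formula: raw = finished * 100 / yield
Substituting: raw = 26.0520 * 100 / 68.1160
Result: 38.2465 sq ft


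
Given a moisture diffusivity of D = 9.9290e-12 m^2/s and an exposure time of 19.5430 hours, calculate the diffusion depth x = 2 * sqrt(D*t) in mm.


t = 19.5430 hr * 3600 = 70354.8000 s
D * t = 9.9290e-12 * 70354.8000 = 6.9855e-07
x = 2 * sqrt(D*t) = 2 * sqrt(6.9855e-07) = 0.00167159 m = 1.6716 mm


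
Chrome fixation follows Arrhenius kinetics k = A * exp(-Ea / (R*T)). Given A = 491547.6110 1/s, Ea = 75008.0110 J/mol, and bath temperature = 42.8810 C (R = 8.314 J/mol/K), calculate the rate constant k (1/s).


T_K = T_C + 273.15 = 42.8810 + 273.15 = 316.0310 K
exponent = -Ea / (R * T_K) = -75008.0110 / (8.314 * 316.0310) = -28.5475
k = A * exp(exponent) = 491547.6110 * exp(-28.5475) = 1.9658e-07 1/s


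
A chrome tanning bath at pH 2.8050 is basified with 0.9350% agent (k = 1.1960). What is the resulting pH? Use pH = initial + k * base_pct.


Formula: pH_final = pH_initial + k * base_pct
Substituting: pH_final = 2.8050 + 1.1960 * 0.9350
Result: 3.9233


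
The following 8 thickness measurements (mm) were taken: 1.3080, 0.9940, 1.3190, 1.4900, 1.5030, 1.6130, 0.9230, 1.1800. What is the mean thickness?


Formula: Average = sum / n
Substituting: Average = 10.3300 / 8
Result: 1.2913 mm


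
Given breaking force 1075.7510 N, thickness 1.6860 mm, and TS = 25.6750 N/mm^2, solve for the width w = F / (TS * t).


Formula: w = F / (TS * t)
Substituting: w = 1075.7510 / (25.6750 * 1.6860)
Result: 24.8510 mm


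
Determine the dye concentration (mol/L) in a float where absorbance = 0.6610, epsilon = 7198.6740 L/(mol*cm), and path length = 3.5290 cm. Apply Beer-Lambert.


Formula: c = A / (epsilon * l)
Substituting: c = 0.6610 / (7198.6740 * 3.5290)
Result: 2.6019e-05 mol/L


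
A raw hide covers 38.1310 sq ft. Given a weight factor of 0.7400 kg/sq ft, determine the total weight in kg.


Formula: Weight = area * weight_per_sqft
Substituting: Weight = 38.1310 * 0.7400
Result: 28.2169 kg


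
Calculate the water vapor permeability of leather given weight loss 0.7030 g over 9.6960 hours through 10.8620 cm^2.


Formula: WVP = loss / (area * time)
Substituting: WVP = 0.7030 / (10.8620 * 9.6960)
Result: 0.00667503 g/(cm^2*hr)


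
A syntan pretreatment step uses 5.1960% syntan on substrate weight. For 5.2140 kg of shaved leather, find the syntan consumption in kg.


Formula: Syntan = substrate * pct / 100
Substituting: Syntan = 5.2140 * 5.1960 / 100
Result: 0.2709 kg


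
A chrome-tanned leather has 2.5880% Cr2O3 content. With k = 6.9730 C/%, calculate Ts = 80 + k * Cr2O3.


Formula: Ts = 80 + k * Cr2O3
Substituting: Ts = 80 + 6.9730 * 2.5880
Result: 98.0461 C


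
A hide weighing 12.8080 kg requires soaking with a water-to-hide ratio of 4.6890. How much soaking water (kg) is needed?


Formula: Water = hide_weight * ratio
Substituting: Water = 12.8080 * 4.6890
Result: 60.0567 kg


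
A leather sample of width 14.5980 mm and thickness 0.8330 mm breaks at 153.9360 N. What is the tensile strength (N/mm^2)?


Formula: TS = force / (width * thickness)
Substituting: TS = 153.9360 / (14.5980 * 0.8330)
Result: 12.6591 N/mm^2


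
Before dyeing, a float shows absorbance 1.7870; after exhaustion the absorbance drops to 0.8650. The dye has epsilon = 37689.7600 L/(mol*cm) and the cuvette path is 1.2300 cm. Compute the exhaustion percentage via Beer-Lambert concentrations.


c_initial = A_i / (epsilon * l) = 1.7870 / (37689.7600 * 1.2300) = 3.8547e-05 mol/L
c_final = A_f / (epsilon * l) = 0.8650 / (37689.7600 * 1.2300) = 1.8659e-05 mol/L
Exhaustion = (c_initial - c_final) / c_initial * 100 = (3.8547e-05 - 1.8659e-05) / 3.8547e-05 * 100 = 51.5949 %


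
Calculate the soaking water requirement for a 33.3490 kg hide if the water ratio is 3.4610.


Formula: Water = hide_weight * ratio
Substituting: Water = 33.3490 * 3.4610
Result: 115.4209 kg


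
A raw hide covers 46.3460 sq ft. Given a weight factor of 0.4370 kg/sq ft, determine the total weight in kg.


Formula: Weight = area * weight_per_sqft
Substituting: Weight = 46.3460 * 0.4370
Result: 20.2532 kg


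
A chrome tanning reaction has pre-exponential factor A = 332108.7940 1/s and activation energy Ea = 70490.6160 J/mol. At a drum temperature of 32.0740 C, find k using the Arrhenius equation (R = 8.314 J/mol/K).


T_K = T_C + 273.15 = 32.0740 + 273.15 = 305.2240 K
exponent = -Ea / (R * T_K) = -70490.6160 / (8.314 * 305.2240) = -27.7781
k = A * exp(exponent) = 332108.7940 * exp(-27.7781) = 2.8668e-07 1/s


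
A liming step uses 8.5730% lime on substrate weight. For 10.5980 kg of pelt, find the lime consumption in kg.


Formula: Lime = substrate * pct / 100
Substituting: Lime = 10.5980 * 8.5730 / 100
Result: 0.9086 kg


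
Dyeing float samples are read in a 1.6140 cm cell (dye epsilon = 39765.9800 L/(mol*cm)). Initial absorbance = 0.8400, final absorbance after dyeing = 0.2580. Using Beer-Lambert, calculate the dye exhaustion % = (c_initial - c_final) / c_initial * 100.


c_initial = A_i / (epsilon * l) = 0.8400 / (39765.9800 * 1.6140) = 1.3088e-05 mol/L
c_final = A_f / (epsilon * l) = 0.2580 / (39765.9800 * 1.6140) = 4.0198e-06 mol/L
Exhaustion = (c_initial - c_final) / c_initial * 100 = (1.3088e-05 - 4.0198e-06) / 1.3088e-05 * 100 = 69.2857 %


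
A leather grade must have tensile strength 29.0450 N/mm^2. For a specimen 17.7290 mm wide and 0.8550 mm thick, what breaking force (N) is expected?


Formula: F = TS * w * t
Substituting: F = 29.0450 * 17.7290 * 0.8550
Result: 440.2727 N


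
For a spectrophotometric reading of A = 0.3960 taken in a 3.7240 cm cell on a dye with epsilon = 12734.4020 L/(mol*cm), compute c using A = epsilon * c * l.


Formula: c = A / (epsilon * l)
Substituting: c = 0.3960 / (12734.4020 * 3.7240)
Result: 8.3504e-06 mol/L


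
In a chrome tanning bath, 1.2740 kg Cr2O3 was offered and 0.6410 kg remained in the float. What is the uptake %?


Formula: Uptake = (offered - residual) / offered * 100
Substituting: Uptake = (1.2740 - 0.6410) / 1.2740 * 100
Result: 49.6860 %


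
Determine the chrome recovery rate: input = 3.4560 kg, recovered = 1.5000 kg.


Formula: Recovery = recovered / input * 100
Substituting: Recovery = 1.5000 / 3.4560 * 100
Result: 43.4028 %


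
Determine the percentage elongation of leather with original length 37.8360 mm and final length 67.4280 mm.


Formula: Elongation = (Lf - L0) / L0 * 100
Substituting: Elongation = (67.4280 - 37.8360) / 37.8360 * 100
Result: 78.2112 %


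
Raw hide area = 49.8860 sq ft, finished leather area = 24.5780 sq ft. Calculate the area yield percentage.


Formula: Yield = finished / raw * 100
Substituting: Yield = 24.5780 / 49.8860 * 100
Result: 49.2683 %


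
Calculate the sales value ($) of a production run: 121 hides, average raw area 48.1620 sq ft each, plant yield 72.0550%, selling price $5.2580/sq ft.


Raw_total = N * avg_area = 121 * 48.1620 = 5827.6020 sq ft
Finished = Raw_total * yield / 100 = 5827.6020 * 72.0550 / 100 = 4199.0786 sq ft
Value = Finished * price = 4199.0786 * 5.2580 = 22078.7554 $


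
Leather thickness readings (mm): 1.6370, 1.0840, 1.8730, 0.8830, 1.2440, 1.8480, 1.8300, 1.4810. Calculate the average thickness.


Formula: Average = sum / n
Substituting: Average = 11.8800 / 8
Result: 1.4850 mm


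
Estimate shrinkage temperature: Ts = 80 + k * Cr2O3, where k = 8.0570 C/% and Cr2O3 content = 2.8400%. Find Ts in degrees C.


Formula: Ts = 80 + k * Cr2O3
Substituting: Ts = 80 + 8.0570 * 2.8400
Result: 102.8819 C


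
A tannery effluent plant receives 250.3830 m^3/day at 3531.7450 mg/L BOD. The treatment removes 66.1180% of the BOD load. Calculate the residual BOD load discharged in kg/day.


Load_in = volume * conc / 1000 = 250.3830 * 3531.7450 / 1000 = 884.2889 kg/day
Removed = Load_in * eff / 100 = 884.2889 * 66.1180 / 100 = 584.6741 kg/day
Load_out = Load_in - Removed = 884.2889 - 584.6741 = 299.6148 kg/day


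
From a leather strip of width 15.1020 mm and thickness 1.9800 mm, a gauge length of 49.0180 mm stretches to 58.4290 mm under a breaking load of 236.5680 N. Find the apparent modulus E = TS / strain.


TS = F / (w * t) = 236.5680 / (15.1020 * 1.9800) = 7.9115 N/mm^2
strain = (Lf - L0) / L0 = (58.4290 - 49.0180) / 49.0180 = 0.1920
E = TS / strain = 7.9115 / 0.1920 = 41.2075 N/mm^2


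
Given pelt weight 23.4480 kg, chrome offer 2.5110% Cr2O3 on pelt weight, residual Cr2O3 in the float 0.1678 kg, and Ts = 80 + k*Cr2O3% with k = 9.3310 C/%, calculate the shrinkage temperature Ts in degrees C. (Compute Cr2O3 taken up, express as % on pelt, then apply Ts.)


Offered = pelt * offer_pct / 100 = 23.4480 * 2.5110 / 100 = 0.5888 kg
Uptake = offered - residual = 0.5888 - 0.1678 = 0.4210 kg
Cr2O3% on pelt = uptake / pelt * 100 = 0.4210 / 23.4480 * 100 = 1.7954 %
Ts = 80 + k * Cr2O3% = 80 + 9.3310 * 1.7954 = 96.7526 C


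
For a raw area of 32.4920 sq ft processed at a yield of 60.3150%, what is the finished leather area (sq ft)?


Formula: finished = raw * yield / 100
Substituting: finished = 32.4920 * 60.3150 / 100
Result: 19.5975 sq ft


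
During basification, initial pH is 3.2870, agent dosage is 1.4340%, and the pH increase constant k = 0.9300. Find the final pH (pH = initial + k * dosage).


Formula: pH_final = pH_initial + k * base_pct
Substituting: pH_final = 3.2870 + 0.9300 * 1.4340
Result: 4.6206


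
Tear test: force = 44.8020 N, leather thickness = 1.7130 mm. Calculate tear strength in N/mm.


Formula: Tear strength = force / thickness
Substituting: Tear strength = 44.8020 / 1.7130
Result: 26.1541 N/mm


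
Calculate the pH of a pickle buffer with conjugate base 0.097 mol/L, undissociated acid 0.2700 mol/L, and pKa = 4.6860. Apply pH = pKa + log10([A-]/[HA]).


ratio = [A-] / [HA] = 0.097 / 0.2700 = 0.3593
log10(ratio) = -0.4446
pH = pKa + log10(ratio) = 4.6860 - 0.4446 = 4.2414


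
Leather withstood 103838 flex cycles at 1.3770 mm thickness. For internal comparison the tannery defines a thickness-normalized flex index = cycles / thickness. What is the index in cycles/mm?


Formula: Index = cycles / thickness
Substituting: Index = 103838 / 1.3770
Result: 75408.8598 cycles/mm


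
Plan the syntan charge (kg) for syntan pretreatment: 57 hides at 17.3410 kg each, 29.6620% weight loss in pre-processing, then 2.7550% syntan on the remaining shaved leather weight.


Total_raw = N * avg_wt = 57 * 17.3410 = 988.4370 kg
Substrate = Total_raw * (1 - loss/100) = 988.4370 * (1 - 29.6620/100) = 695.2468 kg
Syntan = Substrate * pct / 100 = 695.2468 * 2.7550 / 100 = 19.1540 kg


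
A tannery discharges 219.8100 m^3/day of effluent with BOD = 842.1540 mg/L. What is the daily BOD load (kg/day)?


Formula: BOD_load = volume * conc / 1000
Substituting: BOD_load = 219.8100 * 842.1540 / 1000
Result: 185.1139 kg/day


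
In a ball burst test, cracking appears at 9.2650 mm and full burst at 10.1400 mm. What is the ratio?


Formula: Ratio = crack / burst
Substituting: Ratio = 9.2650 / 10.1400
Result: 0.9137


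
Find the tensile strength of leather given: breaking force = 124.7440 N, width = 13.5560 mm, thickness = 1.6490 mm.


Formula: TS = force / (width * thickness)
Substituting: TS = 124.7440 / (13.5560 * 1.6490)
Result: 5.5804 N/mm^2


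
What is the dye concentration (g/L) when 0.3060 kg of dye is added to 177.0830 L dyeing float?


Formula: Conc = dye_mass(kg) / volume(L) * 1000
Substituting: Conc = 0.3060 / 177.0830 * 1000
Result: 1.7280 g/L


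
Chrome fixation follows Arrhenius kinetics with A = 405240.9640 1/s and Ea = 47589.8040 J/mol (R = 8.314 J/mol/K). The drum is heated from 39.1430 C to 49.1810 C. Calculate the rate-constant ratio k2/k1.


T1 = 39.1430 + 273.15 = 312.2930 K; T2 = 49.1810 + 273.15 = 322.3310 K
k1 = A * exp(-Ea/(R*T1)) = 405240.9640 * exp(-47589.8040/(8.314*312.2930)) = 0.00444096 1/s
k2 = A * exp(-Ea/(R*T2)) = 405240.9640 * exp(-47589.8040/(8.314*322.3310)) = 0.00785912 1/s
k2/k1 = 0.00785912 / 0.00444096 = 1.7697


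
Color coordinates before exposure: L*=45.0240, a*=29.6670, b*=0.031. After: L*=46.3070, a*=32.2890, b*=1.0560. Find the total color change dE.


dL = 1.2830, da = 2.6220, db = 1.0250
dE = sqrt(1.2830^2 + 2.6220^2 + 1.0250^2) = 3.0938


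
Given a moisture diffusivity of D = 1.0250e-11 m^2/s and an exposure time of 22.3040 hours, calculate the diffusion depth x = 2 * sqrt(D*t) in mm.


t = 22.3040 hr * 3600 = 80294.4000 s
D * t = 1.0250e-11 * 80294.4000 = 8.2302e-07
x = 2 * sqrt(D*t) = 2 * sqrt(8.2302e-07) = 0.00181441 m = 1.8144 mm


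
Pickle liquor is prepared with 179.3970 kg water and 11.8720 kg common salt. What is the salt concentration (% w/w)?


Formula: Conc = salt / (water + salt) * 100
Substituting: Conc = 11.8720 / (179.3970 + 11.8720) * 100
Result: 6.2070 %


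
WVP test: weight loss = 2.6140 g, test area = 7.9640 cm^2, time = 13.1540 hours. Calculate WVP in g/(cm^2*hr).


Formula: WVP = loss / (area * time)
Substituting: WVP = 2.6140 / (7.9640 * 13.1540)
Result: 0.0249526 g/(cm^2*hr)


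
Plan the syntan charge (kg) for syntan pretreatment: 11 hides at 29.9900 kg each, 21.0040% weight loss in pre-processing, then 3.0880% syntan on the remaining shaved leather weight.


Total_raw = N * avg_wt = 11 * 29.9900 = 329.8900 kg
Substrate = Total_raw * (1 - loss/100) = 329.8900 * (1 - 21.0040/100) = 260.5999 kg
Syntan = Substrate * pct / 100 = 260.5999 * 3.0880 / 100 = 8.0473 kg


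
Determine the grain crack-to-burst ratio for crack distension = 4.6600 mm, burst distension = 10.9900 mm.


Formula: Ratio = crack / burst
Substituting: Ratio = 4.6600 / 10.9900
Result: 0.4240


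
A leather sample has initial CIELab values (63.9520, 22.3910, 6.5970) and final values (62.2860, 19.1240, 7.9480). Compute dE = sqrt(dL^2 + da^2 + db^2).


dL = -1.6660, da = -3.2670, db = 1.3510
dE = sqrt((-1.6660)^2 + (-3.2670)^2 + 1.3510^2) = 3.9082


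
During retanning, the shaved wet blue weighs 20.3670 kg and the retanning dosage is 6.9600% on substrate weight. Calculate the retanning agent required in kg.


Formula: Retan = substrate * pct / 100
Substituting: Retan = 20.3670 * 6.9600 / 100
Result: 1.4175 kg


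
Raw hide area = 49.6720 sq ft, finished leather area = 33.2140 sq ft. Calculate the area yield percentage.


Formula: Yield = finished / raw * 100
Substituting: Yield = 33.2140 / 49.6720 * 100
Result: 66.8666 %


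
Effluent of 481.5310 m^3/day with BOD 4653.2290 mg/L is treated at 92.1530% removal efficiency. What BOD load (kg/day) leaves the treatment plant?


Load_in = volume * conc / 1000 = 481.5310 * 4653.2290 / 1000 = 2240.6740 kg/day
Removed = Load_in * eff / 100 = 2240.6740 * 92.1530 / 100 = 2064.8483 kg/day
Load_out = Load_in - Removed = 2240.6740 - 2064.8483 = 175.8257 kg/day


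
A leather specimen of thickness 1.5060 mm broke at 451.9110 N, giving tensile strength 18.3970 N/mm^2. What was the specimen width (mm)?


Formula: w = F / (TS * t)
Substituting: w = 451.9110 / (18.3970 * 1.5060)
Result: 16.3110 mm


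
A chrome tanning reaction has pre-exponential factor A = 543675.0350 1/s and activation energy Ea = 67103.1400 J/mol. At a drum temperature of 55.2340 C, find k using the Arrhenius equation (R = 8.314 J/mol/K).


T_K = T_C + 273.15 = 55.2340 + 273.15 = 328.3840 K
exponent = -Ea / (R * T_K) = -67103.1400 / (8.314 * 328.3840) = -24.5782
k = A * exp(exponent) = 543675.0350 * exp(-24.5782) = 1.1512e-05 1/s


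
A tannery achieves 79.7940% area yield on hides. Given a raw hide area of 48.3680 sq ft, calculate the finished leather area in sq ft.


Formula: finished = raw * yield / 100
Substituting: finished = 48.3680 * 79.7940 / 100
Result: 38.5948 sq ft


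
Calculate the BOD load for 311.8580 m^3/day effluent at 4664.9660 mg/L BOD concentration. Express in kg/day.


Formula: BOD_load = volume * conc / 1000
Substituting: BOD_load = 311.8580 * 4664.9660 / 1000
Result: 1454.8070 kg/day


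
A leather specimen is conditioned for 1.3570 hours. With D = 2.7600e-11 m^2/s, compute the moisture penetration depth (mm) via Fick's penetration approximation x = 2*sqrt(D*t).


t = 1.3570 hr * 3600 = 4885.2000 s
D * t = 2.7600e-11 * 4885.2000 = 1.3483e-07
x = 2 * sqrt(D*t) = 2 * sqrt(1.3483e-07) = 7.3439e-04 m = 0.7344 mm


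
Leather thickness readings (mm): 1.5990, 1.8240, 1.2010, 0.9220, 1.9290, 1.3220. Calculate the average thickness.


Formula: Average = sum / n
Substituting: Average = 8.7970 / 6
Result: 1.4662 mm


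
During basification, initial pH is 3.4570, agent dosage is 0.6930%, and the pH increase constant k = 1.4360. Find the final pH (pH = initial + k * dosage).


Formula: pH_final = pH_initial + k * base_pct
Substituting: pH_final = 3.4570 + 1.4360 * 0.6930
Result: 4.4521


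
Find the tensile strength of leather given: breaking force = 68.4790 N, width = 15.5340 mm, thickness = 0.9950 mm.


Formula: TS = force / (width * thickness)
Substituting: TS = 68.4790 / (15.5340 * 0.9950)
Result: 4.4305 N/mm^2


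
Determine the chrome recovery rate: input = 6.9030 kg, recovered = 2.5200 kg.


Formula: Recovery = recovered / input * 100
Substituting: Recovery = 2.5200 / 6.9030 * 100
Result: 36.5059 %


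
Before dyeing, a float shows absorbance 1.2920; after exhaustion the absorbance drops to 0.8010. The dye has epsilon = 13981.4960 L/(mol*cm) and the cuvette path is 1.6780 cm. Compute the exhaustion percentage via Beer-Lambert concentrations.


c_initial = A_i / (epsilon * l) = 1.2920 / (13981.4960 * 1.6780) = 5.5070e-05 mol/L
c_final = A_f / (epsilon * l) = 0.8010 / (13981.4960 * 1.6780) = 3.4142e-05 mol/L
Exhaustion = (c_initial - c_final) / c_initial * 100 = (5.5070e-05 - 3.4142e-05) / 5.5070e-05 * 100 = 38.0031 %
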